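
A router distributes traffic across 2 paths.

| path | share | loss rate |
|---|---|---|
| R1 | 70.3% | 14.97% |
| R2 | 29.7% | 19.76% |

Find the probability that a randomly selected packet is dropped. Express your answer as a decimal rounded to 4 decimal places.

P(L) ≈ 0.1639

Using total probability over the partition,
P(L) = P(L|R1)·P(R1) + P(L|R2)·P(R2)
      = 0.1497·0.703 + 0.1976·0.297
      = 0.1052391 + 0.0586872 = 0.1639263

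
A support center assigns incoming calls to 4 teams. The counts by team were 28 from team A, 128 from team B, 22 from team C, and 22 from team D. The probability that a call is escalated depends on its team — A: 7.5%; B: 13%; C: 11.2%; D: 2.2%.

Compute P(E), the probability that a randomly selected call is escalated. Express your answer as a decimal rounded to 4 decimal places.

Total: 28 + 128 + 22 + 22 = 200.
P(A) = 28/200 = 0.14. P(B) = 128/200 = 0.64. P(C) = 22/200 = 0.11. P(D) = 22/200 = 0.11.
P(E) = P(E|A)·P(A) + P(E|B)·P(B) + P(E|C)·P(C) + P(E|D)·P(D)
      = 0.075·0.14 + 0.13·0.64 + 0.112·0.11 + 0.022·0.11
      = 0.0105 + 0.0832 + 0.01232 + 0.00242 = 0.10844

P(E) ≈ 0.1084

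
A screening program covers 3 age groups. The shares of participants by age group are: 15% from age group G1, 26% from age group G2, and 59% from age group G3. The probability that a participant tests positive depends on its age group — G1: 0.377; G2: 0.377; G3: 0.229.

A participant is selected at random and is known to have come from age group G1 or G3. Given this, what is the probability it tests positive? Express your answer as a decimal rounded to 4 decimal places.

P(T|S) ≈ 0.2590

Let S = {G1, G3}.
P(S) = 0.15 + 0.59 = 0.74.
P(T ∩ S) = 0.377·0.15 + 0.229·0.59 = 0.05655 + 0.13511 = 0.19166.
P(T | S) = 0.19166 / 0.74 = 0.259000…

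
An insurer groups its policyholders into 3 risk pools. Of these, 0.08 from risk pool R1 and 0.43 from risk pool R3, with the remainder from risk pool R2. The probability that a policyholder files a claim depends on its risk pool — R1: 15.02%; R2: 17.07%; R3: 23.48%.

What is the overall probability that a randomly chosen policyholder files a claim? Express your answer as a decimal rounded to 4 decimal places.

P(R2) = 1 − (0.08 + 0.43) = 0.49.
P(C) = P(C|R1)·P(R1) + P(C|R2)·P(R2) + P(C|R3)·P(R3)
      = 0.1502·0.08 + 0.1707·0.49 + 0.2348·0.43
      = 0.012016 + 0.083643 + 0.100964 = 0.196623

P(C) ≈ 0.1966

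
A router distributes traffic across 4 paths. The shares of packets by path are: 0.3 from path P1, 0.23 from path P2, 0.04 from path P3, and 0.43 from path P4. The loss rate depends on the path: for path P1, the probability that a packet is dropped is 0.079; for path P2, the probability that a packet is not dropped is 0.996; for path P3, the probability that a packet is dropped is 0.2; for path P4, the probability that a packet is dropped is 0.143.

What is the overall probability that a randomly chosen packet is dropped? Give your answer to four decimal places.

P(L|P2) = 1 − 0.996 = 0.004.
P(L) = P(L|P1)·P(P1) + P(L|P2)·P(P2) + P(L|P3)·P(P3) + P(L|P4)·P(P4)
      = 0.079·0.3 + 0.004·0.23 + 0.2·0.04 + 0.143·0.43
      = 0.0237 + 0.00092 + 0.008 + 0.06149 = 0.09411

0.0941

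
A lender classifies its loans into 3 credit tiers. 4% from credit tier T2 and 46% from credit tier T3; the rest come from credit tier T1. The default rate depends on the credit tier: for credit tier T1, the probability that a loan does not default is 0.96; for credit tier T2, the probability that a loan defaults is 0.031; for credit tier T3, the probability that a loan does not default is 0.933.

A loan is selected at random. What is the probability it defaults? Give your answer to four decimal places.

P(T1) = 1 − (0.04 + 0.46) = 0.5.
P(D|T1) = 1 − 0.96 = 0.04.
P(D|T3) = 1 − 0.933 = 0.067.
Summing over the partition,
P(D) = P(D|T1)·P(T1) + P(D|T2)·P(T2) + P(D|T3)·P(T3)
      = 0.04·0.5 + 0.031·0.04 + 0.067·0.46
      = 0.02 + 0.00124 + 0.03082 = 0.05206

0.0521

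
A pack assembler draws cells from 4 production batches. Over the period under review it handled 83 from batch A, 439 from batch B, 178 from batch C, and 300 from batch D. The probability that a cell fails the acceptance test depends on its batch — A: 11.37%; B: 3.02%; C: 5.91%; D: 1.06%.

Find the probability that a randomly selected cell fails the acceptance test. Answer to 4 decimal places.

Total: 83 + 439 + 178 + 300 = 1000.
P(A) = 83/1000 = 0.083. P(B) = 439/1000 = 0.439. P(C) = 178/1000 = 0.178. P(D) = 300/1000 = 0.3.
Using total probability over the partition,
P(F) = P(F|A)·P(A) + P(F|B)·P(B) + P(F|C)·P(C) + P(F|D)·P(D)
      = 0.1137·0.083 + 0.0302·0.439 + 0.0591·0.178 + 0.0106·0.3
      = 0.0094371 + 0.0132578 + 0.0105198 + 0.00318 = 0.0363947

0.0364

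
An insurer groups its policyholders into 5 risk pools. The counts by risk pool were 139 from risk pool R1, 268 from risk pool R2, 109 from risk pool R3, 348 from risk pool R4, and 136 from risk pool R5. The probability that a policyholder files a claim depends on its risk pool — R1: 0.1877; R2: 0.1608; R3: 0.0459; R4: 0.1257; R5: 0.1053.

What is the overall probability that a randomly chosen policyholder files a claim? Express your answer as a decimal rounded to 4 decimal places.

Total: 139 + 268 + 109 + 348 + 136 = 1000.
P(R1) = 139/1000 = 0.139. P(R2) = 268/1000 = 0.268. P(R3) = 109/1000 = 0.109. P(R4) = 348/1000 = 0.348. P(R5) = 136/1000 = 0.136.
P(C) = P(C|R1)·P(R1) + P(C|R2)·P(R2) + P(C|R3)·P(R3) + P(C|R4)·P(R4) + P(C|R5)·P(R5)
      = 0.1877·0.139 + 0.1608·0.268 + 0.0459·0.109 + 0.1257·0.348 + 0.1053·0.136
      = 0.0260903 + 0.0430944 + 0.0050031 + 0.0437436 + 0.0143208 = 0.1322522

P(C) ≈ 0.1323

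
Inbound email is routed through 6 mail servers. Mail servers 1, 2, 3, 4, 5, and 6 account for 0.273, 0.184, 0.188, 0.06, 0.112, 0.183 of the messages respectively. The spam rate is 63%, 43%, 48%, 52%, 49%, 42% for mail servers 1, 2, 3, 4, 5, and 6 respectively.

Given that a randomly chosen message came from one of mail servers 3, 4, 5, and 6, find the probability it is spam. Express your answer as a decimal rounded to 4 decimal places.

Let J = {3, 4, 5, 6}.
P(J) = 0.188 + 0.06 + 0.112 + 0.183 = 0.543.
P(S ∩ J) = 0.48·0.188 + 0.52·0.06 + 0.49·0.112 + 0.42·0.183 = 0.09024 + 0.0312 + 0.05488 + 0.07686 = 0.25318.
P(S | J) = 0.25318 / 0.543 = 0.466262…

0.4663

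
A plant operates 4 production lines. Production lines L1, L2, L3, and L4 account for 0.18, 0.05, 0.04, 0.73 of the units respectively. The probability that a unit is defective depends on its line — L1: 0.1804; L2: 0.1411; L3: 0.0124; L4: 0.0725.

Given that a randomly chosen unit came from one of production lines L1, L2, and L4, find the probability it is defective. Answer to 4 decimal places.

P(D|S) ≈ 0.0963

Let S = {L1, L2, L4}.
P(S) = 0.18 + 0.05 + 0.73 = 0.96.
P(D ∩ S) = 0.1804·0.18 + 0.1411·0.05 + 0.0725·0.73 = 0.032472 + 0.007055 + 0.052925 = 0.092452.
P(D | S) = 0.092452 / 0.96 = 0.096304…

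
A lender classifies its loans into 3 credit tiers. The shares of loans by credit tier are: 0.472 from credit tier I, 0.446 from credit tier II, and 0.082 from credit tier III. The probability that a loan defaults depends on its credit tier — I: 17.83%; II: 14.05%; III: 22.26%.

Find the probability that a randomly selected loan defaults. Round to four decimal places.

P(D) ≈ 0.1651

Using total probability over the partition,
P(D) = P(D|I)·P(I) + P(D|II)·P(II) + P(D|III)·P(III)
      = 0.1783·0.472 + 0.1405·0.446 + 0.2226·0.082
      = 0.0841576 + 0.062663 + 0.0182532 = 0.1650738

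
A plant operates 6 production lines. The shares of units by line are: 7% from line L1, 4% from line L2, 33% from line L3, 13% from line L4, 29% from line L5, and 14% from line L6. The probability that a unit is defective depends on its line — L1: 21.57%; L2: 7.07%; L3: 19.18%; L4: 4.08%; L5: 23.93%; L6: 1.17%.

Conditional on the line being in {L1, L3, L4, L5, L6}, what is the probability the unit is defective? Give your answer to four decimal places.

Let S = {L1, L3, L4, L5, L6}.
P(S) = 0.07 + 0.33 + 0.13 + 0.29 + 0.14 = 0.96.
P(D ∩ S) = 0.2157·0.07 + 0.1918·0.33 + 0.0408·0.13 + 0.2393·0.29 + 0.0117·0.14 = 0.015099 + 0.063294 + 0.005304 + 0.069397 + 0.001638 = 0.154732.
P(D | S) = 0.154732 / 0.96 = 0.161179…

0.1612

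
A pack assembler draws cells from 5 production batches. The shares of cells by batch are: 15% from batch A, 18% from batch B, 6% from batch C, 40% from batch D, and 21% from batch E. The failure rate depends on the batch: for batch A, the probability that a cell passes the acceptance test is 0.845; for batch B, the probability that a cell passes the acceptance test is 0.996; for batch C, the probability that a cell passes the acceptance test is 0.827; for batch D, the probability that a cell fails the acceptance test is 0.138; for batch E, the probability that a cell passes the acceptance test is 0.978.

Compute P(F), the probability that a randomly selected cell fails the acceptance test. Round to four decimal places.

0.0942

P(F|A) = 1 − 0.845 = 0.155.
P(F|B) = 1 − 0.996 = 0.004.
P(F|C) = 1 − 0.827 = 0.173.
P(F|E) = 1 − 0.978 = 0.022.
P(F) = P(F|A)·P(A) + P(F|B)·P(B) + P(F|C)·P(C) + P(F|D)·P(D) + P(F|E)·P(E)
      = 0.155·0.15 + 0.004·0.18 + 0.173·0.06 + 0.138·0.4 + 0.022·0.21
      = 0.02325 + 0.00072 + 0.01038 + 0.0552 + 0.00462 = 0.09417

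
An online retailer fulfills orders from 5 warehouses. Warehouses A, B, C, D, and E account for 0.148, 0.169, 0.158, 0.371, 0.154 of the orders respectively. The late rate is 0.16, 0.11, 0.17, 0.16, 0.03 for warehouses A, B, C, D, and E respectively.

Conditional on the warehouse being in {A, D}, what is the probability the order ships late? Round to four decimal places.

Let S = {A, D}.
P(S) = 0.148 + 0.371 = 0.519.
P(L ∩ S) = 0.16·0.148 + 0.16·0.371 = 0.02368 + 0.05936 = 0.08304.
P(L | S) = 0.08304 / 0.519 = 0.160000…

P(L|S) ≈ 0.1600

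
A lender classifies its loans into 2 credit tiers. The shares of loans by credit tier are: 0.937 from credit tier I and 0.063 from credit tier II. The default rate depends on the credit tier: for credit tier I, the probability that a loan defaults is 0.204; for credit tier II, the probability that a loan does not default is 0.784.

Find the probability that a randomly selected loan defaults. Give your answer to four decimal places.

0.2048

P(D|II) = 1 − 0.784 = 0.216.
Using total probability over the partition,
P(D) = P(D|I)·P(I) + P(D|II)·P(II)
      = 0.204·0.937 + 0.216·0.063
      = 0.191148 + 0.013608 = 0.204756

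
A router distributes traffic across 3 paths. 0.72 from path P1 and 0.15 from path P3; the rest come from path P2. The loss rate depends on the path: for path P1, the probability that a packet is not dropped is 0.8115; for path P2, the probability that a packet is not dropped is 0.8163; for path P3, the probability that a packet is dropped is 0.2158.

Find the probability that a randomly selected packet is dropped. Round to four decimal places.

P(P2) = 1 − (0.72 + 0.15) = 0.13.
P(L|P1) = 1 − 0.8115 = 0.1885.
P(L|P2) = 1 − 0.8163 = 0.1837.
Summing over the partition,
P(L) = P(L|P1)·P(P1) + P(L|P2)·P(P2) + P(L|P3)·P(P3)
      = 0.1885·0.72 + 0.1837·0.13 + 0.2158·0.15
      = 0.13572 + 0.023881 + 0.03237 = 0.191971

P(L) ≈ 0.1920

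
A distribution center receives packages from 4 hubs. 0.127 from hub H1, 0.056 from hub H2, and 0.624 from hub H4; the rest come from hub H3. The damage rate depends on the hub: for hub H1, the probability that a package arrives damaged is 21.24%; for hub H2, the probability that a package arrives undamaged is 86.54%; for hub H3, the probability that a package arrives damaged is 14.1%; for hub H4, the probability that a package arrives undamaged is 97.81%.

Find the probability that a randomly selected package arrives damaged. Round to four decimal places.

P(H3) = 1 − (0.127 + 0.056 + 0.624) = 0.193.
P(D|H2) = 1 − 0.8654 = 0.1346.
P(D|H4) = 1 − 0.9781 = 0.0219.
P(D) = P(D|H1)·P(H1) + P(D|H2)·P(H2) + P(D|H3)·P(H3) + P(D|H4)·P(H4)
      = 0.2124·0.127 + 0.1346·0.056 + 0.141·0.193 + 0.0219·0.624
      = 0.0269748 + 0.0075376 + 0.027213 + 0.0136656 = 0.075391

P(D) ≈ 0.0754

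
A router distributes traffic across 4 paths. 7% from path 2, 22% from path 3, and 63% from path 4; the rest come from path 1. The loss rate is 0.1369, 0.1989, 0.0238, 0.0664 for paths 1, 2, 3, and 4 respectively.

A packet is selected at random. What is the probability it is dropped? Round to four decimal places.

P(1) = 1 − (0.07 + 0.22 + 0.63) = 0.08.
P(L) = P(L|1)·P(1) + P(L|2)·P(2) + P(L|3)·P(3) + P(L|4)·P(4)
      = 0.1369·0.08 + 0.1989·0.07 + 0.0238·0.22 + 0.0664·0.63
      = 0.010952 + 0.013923 + 0.005236 + 0.041832 = 0.071943

0.0719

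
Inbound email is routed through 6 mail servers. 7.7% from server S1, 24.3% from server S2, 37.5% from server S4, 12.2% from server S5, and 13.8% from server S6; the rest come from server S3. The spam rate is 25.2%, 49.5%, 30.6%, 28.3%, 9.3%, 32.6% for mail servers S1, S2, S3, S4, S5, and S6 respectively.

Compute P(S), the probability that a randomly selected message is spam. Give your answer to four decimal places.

0.3159

P(S3) = 1 − (0.077 + 0.243 + 0.375 + 0.122 + 0.138) = 0.045.
P(S) = P(S|S1)·P(S1) + P(S|S2)·P(S2) + P(S|S3)·P(S3) + P(S|S4)·P(S4) + P(S|S5)·P(S5) + P(S|S6)·P(S6)
      = 0.252·0.077 + 0.495·0.243 + 0.306·0.045 + 0.283·0.375 + 0.093·0.122 + 0.326·0.138
      = 0.019404 + 0.120285 + 0.01377 + 0.106125 + 0.011346 + 0.044988 = 0.315918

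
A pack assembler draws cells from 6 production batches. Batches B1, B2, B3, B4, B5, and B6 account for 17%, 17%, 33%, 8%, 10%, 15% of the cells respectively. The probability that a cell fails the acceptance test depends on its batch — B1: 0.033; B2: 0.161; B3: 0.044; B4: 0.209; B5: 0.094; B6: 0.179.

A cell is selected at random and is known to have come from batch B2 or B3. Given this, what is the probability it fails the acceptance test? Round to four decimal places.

P(F|S) ≈ 0.0838

Let S = {B2, B3}.
P(S) = 0.17 + 0.33 = 0.5.
P(F ∩ S) = 0.161·0.17 + 0.044·0.33 = 0.02737 + 0.01452 = 0.04189.
P(F | S) = 0.04189 / 0.5 = 0.083780…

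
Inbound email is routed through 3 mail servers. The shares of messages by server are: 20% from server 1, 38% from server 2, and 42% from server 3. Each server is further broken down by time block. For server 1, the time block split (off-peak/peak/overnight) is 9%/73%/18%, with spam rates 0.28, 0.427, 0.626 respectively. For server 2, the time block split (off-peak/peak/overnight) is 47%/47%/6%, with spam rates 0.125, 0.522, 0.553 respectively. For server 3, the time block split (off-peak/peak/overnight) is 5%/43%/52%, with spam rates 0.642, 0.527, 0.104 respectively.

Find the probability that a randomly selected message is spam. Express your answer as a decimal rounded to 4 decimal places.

P(S|1) = 0.09·0.28 + 0.73·0.427 + 0.18·0.626 = 0.0252 + 0.31171 + 0.11268 = 0.44959
P(S|2) = 0.47·0.125 + 0.47·0.522 + 0.06·0.553 = 0.05875 + 0.24534 + 0.03318 = 0.33727
P(S|3) = 0.05·0.642 + 0.43·0.527 + 0.52·0.104 = 0.0321 + 0.22661 + 0.05408 = 0.31279
By total probability over the outer partition,
P(S) = 0.2·0.44959 + 0.38·0.33727 + 0.42·0.31279
      = 0.089918 + 0.1281626 + 0.1313718 = 0.3494524

0.3495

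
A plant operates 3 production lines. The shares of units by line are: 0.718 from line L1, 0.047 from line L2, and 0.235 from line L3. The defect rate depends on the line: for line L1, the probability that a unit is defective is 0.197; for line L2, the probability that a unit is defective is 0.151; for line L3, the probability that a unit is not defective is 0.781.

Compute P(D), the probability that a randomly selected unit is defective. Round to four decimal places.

P(D) ≈ 0.2000

P(D|L3) = 1 − 0.781 = 0.219.
P(D) = P(D|L1)·P(L1) + P(D|L2)·P(L2) + P(D|L3)·P(L3)
      = 0.197·0.718 + 0.151·0.047 + 0.219·0.235
      = 0.141446 + 0.007097 + 0.051465 = 0.200008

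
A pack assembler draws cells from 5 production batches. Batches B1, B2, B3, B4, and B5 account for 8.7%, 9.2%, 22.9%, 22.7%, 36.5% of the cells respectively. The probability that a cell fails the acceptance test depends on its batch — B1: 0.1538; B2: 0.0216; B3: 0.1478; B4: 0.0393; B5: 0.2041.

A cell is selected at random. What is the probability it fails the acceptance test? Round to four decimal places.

0.1326

P(F) = P(F|B1)·P(B1) + P(F|B2)·P(B2) + P(F|B3)·P(B3) + P(F|B4)·P(B4) + P(F|B5)·P(B5)
      = 0.1538·0.087 + 0.0216·0.092 + 0.1478·0.229 + 0.0393·0.227 + 0.2041·0.365
      = 0.0133806 + 0.0019872 + 0.0338462 + 0.0089211 + 0.0744965 = 0.1326316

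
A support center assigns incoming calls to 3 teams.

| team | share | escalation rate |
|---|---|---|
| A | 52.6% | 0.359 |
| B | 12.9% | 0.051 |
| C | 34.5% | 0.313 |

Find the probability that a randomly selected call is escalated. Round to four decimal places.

By the law of total probability,
P(E) = P(E|A)·P(A) + P(E|B)·P(B) + P(E|C)·P(C)
      = 0.359·0.526 + 0.051·0.129 + 0.313·0.345
      = 0.188834 + 0.006579 + 0.107985 = 0.303398

P(E) ≈ 0.3034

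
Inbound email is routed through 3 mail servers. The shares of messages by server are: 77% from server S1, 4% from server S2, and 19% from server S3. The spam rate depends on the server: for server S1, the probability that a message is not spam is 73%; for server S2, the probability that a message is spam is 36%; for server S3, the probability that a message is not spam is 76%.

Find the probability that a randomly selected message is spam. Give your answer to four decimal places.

P(S) ≈ 0.2679

P(S|S1) = 1 − 0.73 = 0.27.
P(S|S3) = 1 − 0.76 = 0.24.
P(S) = P(S|S1)·P(S1) + P(S|S2)·P(S2) + P(S|S3)·P(S3)
      = 0.27·0.77 + 0.36·0.04 + 0.24·0.19
      = 0.2079 + 0.0144 + 0.0456 = 0.2679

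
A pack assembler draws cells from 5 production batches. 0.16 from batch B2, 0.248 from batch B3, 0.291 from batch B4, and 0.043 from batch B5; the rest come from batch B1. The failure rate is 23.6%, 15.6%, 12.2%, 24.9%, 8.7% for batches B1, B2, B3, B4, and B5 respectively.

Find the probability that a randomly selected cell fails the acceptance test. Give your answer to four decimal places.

0.1923

P(B1) = 1 − (0.16 + 0.248 + 0.291 + 0.043) = 0.258.
Summing over the partition,
P(F) = P(F|B1)·P(B1) + P(F|B2)·P(B2) + P(F|B3)·P(B3) + P(F|B4)·P(B4) + P(F|B5)·P(B5)
      = 0.236·0.258 + 0.156·0.16 + 0.122·0.248 + 0.249·0.291 + 0.087·0.043
      = 0.060888 + 0.02496 + 0.030256 + 0.072459 + 0.003741 = 0.192304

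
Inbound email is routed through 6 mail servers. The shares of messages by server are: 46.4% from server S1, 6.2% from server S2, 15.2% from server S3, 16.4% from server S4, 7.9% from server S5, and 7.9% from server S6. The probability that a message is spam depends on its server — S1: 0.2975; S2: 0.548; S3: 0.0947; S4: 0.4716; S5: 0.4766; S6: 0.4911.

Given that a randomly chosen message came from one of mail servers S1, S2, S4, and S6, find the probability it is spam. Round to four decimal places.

P(S|J) ≈ 0.3747

Let J = {S1, S2, S4, S6}.
P(J) = 0.464 + 0.062 + 0.164 + 0.079 = 0.769.
P(S ∩ J) = 0.2975·0.464 + 0.548·0.062 + 0.4716·0.164 + 0.4911·0.079 = 0.13804 + 0.033976 + 0.0773424 + 0.0387969 = 0.2881553.
P(S | J) = 0.2881553 / 0.769 = 0.374714…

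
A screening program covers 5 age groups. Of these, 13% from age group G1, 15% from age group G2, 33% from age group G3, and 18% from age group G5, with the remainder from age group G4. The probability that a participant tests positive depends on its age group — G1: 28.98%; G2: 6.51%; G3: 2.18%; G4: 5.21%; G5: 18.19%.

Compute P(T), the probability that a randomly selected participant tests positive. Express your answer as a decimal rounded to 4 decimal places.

P(G4) = 1 − (0.13 + 0.15 + 0.33 + 0.18) = 0.21.
Summing over the partition,
P(T) = P(T|G1)·P(G1) + P(T|G2)·P(G2) + P(T|G3)·P(G3) + P(T|G4)·P(G4) + P(T|G5)·P(G5)
      = 0.2898·0.13 + 0.0651·0.15 + 0.0218·0.33 + 0.0521·0.21 + 0.1819·0.18
      = 0.037674 + 0.009765 + 0.007194 + 0.010941 + 0.032742 = 0.098316

0.0983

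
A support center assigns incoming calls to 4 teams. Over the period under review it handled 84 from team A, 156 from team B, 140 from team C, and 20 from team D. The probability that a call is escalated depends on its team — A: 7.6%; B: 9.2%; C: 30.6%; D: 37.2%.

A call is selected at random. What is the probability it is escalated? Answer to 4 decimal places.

0.1775

Total: 84 + 156 + 140 + 20 = 400.
P(A) = 84/400 = 0.21. P(B) = 156/400 = 0.39. P(C) = 140/400 = 0.35. P(D) = 20/400 = 0.05.
By the law of total probability,
P(E) = P(E|A)·P(A) + P(E|B)·P(B) + P(E|C)·P(C) + P(E|D)·P(D)
      = 0.076·0.21 + 0.092·0.39 + 0.306·0.35 + 0.372·0.05
      = 0.01596 + 0.03588 + 0.1071 + 0.0186 = 0.17754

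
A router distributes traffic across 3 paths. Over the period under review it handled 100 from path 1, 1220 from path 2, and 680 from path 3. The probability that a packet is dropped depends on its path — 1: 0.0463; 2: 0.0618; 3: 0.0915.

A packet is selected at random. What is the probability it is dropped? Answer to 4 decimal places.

0.0711

Total: 100 + 1220 + 680 = 2000.
P(1) = 100/2000 = 0.05. P(2) = 1220/2000 = 0.61. P(3) = 680/2000 = 0.34.
Summing over the partition,
P(L) = P(L|1)·P(1) + P(L|2)·P(2) + P(L|3)·P(3)
      = 0.0463·0.05 + 0.0618·0.61 + 0.0915·0.34
      = 0.002315 + 0.037698 + 0.03111 = 0.071123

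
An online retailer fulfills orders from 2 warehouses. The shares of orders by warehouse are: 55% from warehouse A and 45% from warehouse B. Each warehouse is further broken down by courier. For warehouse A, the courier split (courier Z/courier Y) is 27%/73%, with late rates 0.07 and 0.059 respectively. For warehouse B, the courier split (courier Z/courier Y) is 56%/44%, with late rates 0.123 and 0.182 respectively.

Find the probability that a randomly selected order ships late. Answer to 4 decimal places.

0.1011

P(L|A) = 0.27·0.07 + 0.73·0.059 = 0.0189 + 0.04307 = 0.06197
P(L|B) = 0.56·0.123 + 0.44·0.182 = 0.06888 + 0.08008 = 0.14896
By total probability over the outer partition,
P(L) = 0.55·0.06197 + 0.45·0.14896
      = 0.0340835 + 0.067032 = 0.1011155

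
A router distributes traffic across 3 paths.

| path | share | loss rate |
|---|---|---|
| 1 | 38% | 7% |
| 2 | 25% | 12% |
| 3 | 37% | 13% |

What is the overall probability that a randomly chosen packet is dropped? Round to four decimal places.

P(L) ≈ 0.1047

P(L) = P(L|1)·P(1) + P(L|2)·P(2) + P(L|3)·P(3)
      = 0.07·0.38 + 0.12·0.25 + 0.13·0.37
      = 0.0266 + 0.03 + 0.0481 = 0.1047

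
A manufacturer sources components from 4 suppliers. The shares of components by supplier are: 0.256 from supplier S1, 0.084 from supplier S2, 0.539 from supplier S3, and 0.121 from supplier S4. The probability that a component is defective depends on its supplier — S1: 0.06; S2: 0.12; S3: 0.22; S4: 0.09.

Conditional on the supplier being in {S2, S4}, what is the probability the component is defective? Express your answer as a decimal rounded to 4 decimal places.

P(D|S) ≈ 0.1023

Let S = {S2, S4}.
P(S) = 0.084 + 0.121 = 0.205.
P(D ∩ S) = 0.12·0.084 + 0.09·0.121 = 0.01008 + 0.01089 = 0.02097.
P(D | S) = 0.02097 / 0.205 = 0.102293…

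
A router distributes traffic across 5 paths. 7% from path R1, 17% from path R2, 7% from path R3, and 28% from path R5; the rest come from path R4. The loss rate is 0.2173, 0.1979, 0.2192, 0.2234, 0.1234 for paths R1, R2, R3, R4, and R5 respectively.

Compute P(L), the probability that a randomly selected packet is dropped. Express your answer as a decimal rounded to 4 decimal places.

P(L) ≈ 0.1903

P(R4) = 1 − (0.07 + 0.17 + 0.07 + 0.28) = 0.41.
P(L) = P(L|R1)·P(R1) + P(L|R2)·P(R2) + P(L|R3)·P(R3) + P(L|R4)·P(R4) + P(L|R5)·P(R5)
      = 0.2173·0.07 + 0.1979·0.17 + 0.2192·0.07 + 0.2234·0.41 + 0.1234·0.28
      = 0.015211 + 0.033643 + 0.015344 + 0.091594 + 0.034552 = 0.190344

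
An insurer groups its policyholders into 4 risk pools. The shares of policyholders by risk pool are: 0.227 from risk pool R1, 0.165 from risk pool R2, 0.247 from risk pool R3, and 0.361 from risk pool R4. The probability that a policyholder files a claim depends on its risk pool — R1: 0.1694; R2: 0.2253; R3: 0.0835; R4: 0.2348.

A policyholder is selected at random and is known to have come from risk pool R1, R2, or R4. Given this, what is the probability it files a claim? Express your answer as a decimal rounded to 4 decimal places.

P(C|S) ≈ 0.2130

Let S = {R1, R2, R4}.
P(S) = 0.227 + 0.165 + 0.361 = 0.753.
P(C ∩ S) = 0.1694·0.227 + 0.2253·0.165 + 0.2348·0.361 = 0.0384538 + 0.0371745 + 0.0847628 = 0.1603911.
P(C | S) = 0.1603911 / 0.753 = 0.213003…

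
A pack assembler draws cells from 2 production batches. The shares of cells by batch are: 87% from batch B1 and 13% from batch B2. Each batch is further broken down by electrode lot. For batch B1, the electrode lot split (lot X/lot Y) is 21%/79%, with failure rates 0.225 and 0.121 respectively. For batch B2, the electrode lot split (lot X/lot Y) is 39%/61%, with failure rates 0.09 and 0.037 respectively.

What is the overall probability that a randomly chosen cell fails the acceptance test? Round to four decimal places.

0.1318

P(F|B1) = 0.21·0.225 + 0.79·0.121 = 0.04725 + 0.09559 = 0.14284
P(F|B2) = 0.39·0.09 + 0.61·0.037 = 0.0351 + 0.02257 = 0.05767
By total probability over the outer partition,
P(F) = 0.87·0.14284 + 0.13·0.05767
      = 0.1242708 + 0.0074971 = 0.1317679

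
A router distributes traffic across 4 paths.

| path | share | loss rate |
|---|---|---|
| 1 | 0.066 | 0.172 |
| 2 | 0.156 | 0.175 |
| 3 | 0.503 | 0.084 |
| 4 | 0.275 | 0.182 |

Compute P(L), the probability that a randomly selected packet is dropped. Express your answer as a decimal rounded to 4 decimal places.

P(L) ≈ 0.1310

P(L) = P(L|1)·P(1) + P(L|2)·P(2) + P(L|3)·P(3) + P(L|4)·P(4)
      = 0.172·0.066 + 0.175·0.156 + 0.084·0.503 + 0.182·0.275
      = 0.011352 + 0.0273 + 0.042252 + 0.05005 = 0.130954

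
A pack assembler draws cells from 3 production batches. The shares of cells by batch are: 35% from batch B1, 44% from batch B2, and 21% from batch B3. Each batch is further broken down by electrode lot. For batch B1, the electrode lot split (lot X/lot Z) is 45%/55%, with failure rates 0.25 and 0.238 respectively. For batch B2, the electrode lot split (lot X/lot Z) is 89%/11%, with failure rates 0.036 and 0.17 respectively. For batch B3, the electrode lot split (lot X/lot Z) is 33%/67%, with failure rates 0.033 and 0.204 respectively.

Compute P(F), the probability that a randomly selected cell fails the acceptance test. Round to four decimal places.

0.1385

P(F|B1) = 0.45·0.25 + 0.55·0.238 = 0.1125 + 0.1309 = 0.2434
P(F|B2) = 0.89·0.036 + 0.11·0.17 = 0.03204 + 0.0187 = 0.05074
P(F|B3) = 0.33·0.033 + 0.67·0.204 = 0.01089 + 0.13668 = 0.14757
By total probability over the outer partition,
P(F) = 0.35·0.2434 + 0.44·0.05074 + 0.21·0.14757
      = 0.08519 + 0.0223256 + 0.0309897 = 0.1385053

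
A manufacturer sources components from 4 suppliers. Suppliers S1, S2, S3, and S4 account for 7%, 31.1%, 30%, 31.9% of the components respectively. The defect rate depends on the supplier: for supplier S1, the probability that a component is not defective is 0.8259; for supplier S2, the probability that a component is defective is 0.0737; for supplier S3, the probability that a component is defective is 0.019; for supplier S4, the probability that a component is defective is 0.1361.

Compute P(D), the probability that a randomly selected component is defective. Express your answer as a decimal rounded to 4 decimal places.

P(D) ≈ 0.0842

P(D|S1) = 1 − 0.8259 = 0.1741.
Summing over the partition,
P(D) = P(D|S1)·P(S1) + P(D|S2)·P(S2) + P(D|S3)·P(S3) + P(D|S4)·P(S4)
      = 0.1741·0.07 + 0.0737·0.311 + 0.019·0.3 + 0.1361·0.319
      = 0.012187 + 0.0229207 + 0.0057 + 0.0434159 = 0.0842236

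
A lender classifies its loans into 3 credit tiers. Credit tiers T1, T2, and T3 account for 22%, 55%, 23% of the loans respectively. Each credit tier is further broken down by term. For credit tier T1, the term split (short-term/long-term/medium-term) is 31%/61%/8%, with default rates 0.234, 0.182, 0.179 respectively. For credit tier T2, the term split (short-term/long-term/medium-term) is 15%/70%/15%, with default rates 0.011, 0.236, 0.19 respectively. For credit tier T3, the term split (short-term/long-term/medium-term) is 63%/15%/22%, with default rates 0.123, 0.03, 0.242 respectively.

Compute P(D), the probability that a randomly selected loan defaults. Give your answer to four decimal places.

P(D) ≈ 0.1821

P(D|T1) = 0.31·0.234 + 0.61·0.182 + 0.08·0.179 = 0.07254 + 0.11102 + 0.01432 = 0.19788
P(D|T2) = 0.15·0.011 + 0.7·0.236 + 0.15·0.19 = 0.00165 + 0.1652 + 0.0285 = 0.19535
P(D|T3) = 0.63·0.123 + 0.15·0.03 + 0.22·0.242 = 0.07749 + 0.0045 + 0.05324 = 0.13523
Then overall,
P(D) = 0.22·0.19788 + 0.55·0.19535 + 0.23·0.13523
      = 0.0435336 + 0.1074425 + 0.0311029 = 0.182079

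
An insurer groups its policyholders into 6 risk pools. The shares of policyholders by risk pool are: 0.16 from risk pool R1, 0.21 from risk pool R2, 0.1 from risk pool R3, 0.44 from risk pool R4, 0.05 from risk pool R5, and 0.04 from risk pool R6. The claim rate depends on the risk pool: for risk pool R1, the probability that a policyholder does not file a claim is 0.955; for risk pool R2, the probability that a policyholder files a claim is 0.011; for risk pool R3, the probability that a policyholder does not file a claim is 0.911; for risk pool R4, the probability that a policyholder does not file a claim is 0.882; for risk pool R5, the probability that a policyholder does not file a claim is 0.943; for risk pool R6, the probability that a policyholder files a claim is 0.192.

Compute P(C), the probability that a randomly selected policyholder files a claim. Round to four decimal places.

P(C) ≈ 0.0809

P(C|R1) = 1 − 0.955 = 0.045.
P(C|R3) = 1 − 0.911 = 0.089.
P(C|R4) = 1 − 0.882 = 0.118.
P(C|R5) = 1 − 0.943 = 0.057.
P(C) = P(C|R1)·P(R1) + P(C|R2)·P(R2) + P(C|R3)·P(R3) + P(C|R4)·P(R4) + P(C|R5)·P(R5) + P(C|R6)·P(R6)
      = 0.045·0.16 + 0.011·0.21 + 0.089·0.1 + 0.118·0.44 + 0.057·0.05 + 0.192·0.04
      = 0.0072 + 0.00231 + 0.0089 + 0.05192 + 0.00285 + 0.00768 = 0.08086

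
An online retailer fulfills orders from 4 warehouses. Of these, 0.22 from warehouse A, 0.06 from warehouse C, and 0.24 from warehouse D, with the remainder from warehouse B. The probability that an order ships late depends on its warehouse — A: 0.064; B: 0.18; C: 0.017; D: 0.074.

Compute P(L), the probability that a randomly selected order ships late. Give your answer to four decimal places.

0.1193

P(B) = 1 − (0.22 + 0.06 + 0.24) = 0.48.
P(L) = P(L|A)·P(A) + P(L|B)·P(B) + P(L|C)·P(C) + P(L|D)·P(D)
      = 0.064·0.22 + 0.18·0.48 + 0.017·0.06 + 0.074·0.24
      = 0.01408 + 0.0864 + 0.00102 + 0.01776 = 0.11926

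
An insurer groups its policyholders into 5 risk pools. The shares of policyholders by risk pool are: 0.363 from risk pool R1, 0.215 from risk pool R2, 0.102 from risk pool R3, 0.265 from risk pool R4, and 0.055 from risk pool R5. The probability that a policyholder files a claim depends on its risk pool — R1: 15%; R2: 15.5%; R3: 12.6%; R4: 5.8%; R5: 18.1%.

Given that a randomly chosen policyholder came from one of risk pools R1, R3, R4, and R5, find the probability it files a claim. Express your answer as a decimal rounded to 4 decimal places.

0.1180

Let S = {R1, R3, R4, R5}.
P(S) = 0.363 + 0.102 + 0.265 + 0.055 = 0.785.
P(C ∩ S) = 0.15·0.363 + 0.126·0.102 + 0.058·0.265 + 0.181·0.055 = 0.05445 + 0.012852 + 0.01537 + 0.009955 = 0.092627.
P(C | S) = 0.092627 / 0.785 = 0.117996…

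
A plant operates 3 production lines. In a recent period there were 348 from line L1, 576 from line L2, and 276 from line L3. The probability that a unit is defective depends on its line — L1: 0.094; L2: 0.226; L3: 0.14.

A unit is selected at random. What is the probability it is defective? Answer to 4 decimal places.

Total: 348 + 576 + 276 = 1200.
P(L1) = 348/1200 = 0.29. P(L2) = 576/1200 = 0.48. P(L3) = 276/1200 = 0.23.
P(D) = P(D|L1)·P(L1) + P(D|L2)·P(L2) + P(D|L3)·P(L3)
      = 0.094·0.29 + 0.226·0.48 + 0.14·0.23
      = 0.02726 + 0.10848 + 0.0322 = 0.16794

0.1679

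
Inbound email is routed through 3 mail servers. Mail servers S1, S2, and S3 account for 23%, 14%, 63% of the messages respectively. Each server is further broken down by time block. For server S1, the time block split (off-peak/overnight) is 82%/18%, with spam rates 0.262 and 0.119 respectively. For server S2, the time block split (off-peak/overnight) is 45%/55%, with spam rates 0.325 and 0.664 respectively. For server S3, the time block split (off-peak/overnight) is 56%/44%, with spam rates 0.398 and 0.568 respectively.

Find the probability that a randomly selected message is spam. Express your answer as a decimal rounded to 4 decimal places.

P(S) ≈ 0.4238

P(S|S1) = 0.82·0.262 + 0.18·0.119 = 0.21484 + 0.02142 = 0.23626
P(S|S2) = 0.45·0.325 + 0.55·0.664 = 0.14625 + 0.3652 = 0.51145
P(S|S3) = 0.56·0.398 + 0.44·0.568 = 0.22288 + 0.24992 = 0.4728
By total probability over the outer partition,
P(S) = 0.23·0.23626 + 0.14·0.51145 + 0.63·0.4728
      = 0.0543398 + 0.071603 + 0.297864 = 0.4238068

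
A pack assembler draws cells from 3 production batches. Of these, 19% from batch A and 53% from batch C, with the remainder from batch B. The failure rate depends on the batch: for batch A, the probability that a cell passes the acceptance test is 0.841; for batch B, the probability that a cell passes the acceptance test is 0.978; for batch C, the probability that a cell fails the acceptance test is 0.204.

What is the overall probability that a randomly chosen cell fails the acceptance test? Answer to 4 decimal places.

P(B) = 1 − (0.19 + 0.53) = 0.28.
P(F|A) = 1 − 0.841 = 0.159.
P(F|B) = 1 − 0.978 = 0.022.
By the law of total probability,
P(F) = P(F|A)·P(A) + P(F|B)·P(B) + P(F|C)·P(C)
      = 0.159·0.19 + 0.022·0.28 + 0.204·0.53
      = 0.03021 + 0.00616 + 0.10812 = 0.14449

P(F) ≈ 0.1445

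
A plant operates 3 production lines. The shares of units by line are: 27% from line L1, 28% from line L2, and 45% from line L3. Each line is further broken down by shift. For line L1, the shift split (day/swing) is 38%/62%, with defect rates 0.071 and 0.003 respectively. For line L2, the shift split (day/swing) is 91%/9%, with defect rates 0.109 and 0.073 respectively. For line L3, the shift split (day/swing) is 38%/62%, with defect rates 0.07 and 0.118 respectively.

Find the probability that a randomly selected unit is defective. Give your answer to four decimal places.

P(D|L1) = 0.38·0.071 + 0.62·0.003 = 0.02698 + 0.00186 = 0.02884
P(D|L2) = 0.91·0.109 + 0.09·0.073 = 0.09919 + 0.00657 = 0.10576
P(D|L3) = 0.38·0.07 + 0.62·0.118 = 0.0266 + 0.07316 = 0.09976
Then overall,
P(D) = 0.27·0.02884 + 0.28·0.10576 + 0.45·0.09976
      = 0.0077868 + 0.0296128 + 0.044892 = 0.0822916

0.0823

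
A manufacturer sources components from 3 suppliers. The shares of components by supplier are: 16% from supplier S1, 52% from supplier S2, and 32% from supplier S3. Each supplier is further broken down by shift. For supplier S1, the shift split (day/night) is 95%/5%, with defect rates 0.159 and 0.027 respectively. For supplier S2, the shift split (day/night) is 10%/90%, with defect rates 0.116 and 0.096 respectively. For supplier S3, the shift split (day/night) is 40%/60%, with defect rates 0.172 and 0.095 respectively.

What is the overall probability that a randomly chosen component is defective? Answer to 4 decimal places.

P(D) ≈ 0.1156

P(D|S1) = 0.95·0.159 + 0.05·0.027 = 0.15105 + 0.00135 = 0.1524
P(D|S2) = 0.1·0.116 + 0.9·0.096 = 0.0116 + 0.0864 = 0.098
P(D|S3) = 0.4·0.172 + 0.6·0.095 = 0.0688 + 0.057 = 0.1258
Then overall,
P(D) = 0.16·0.1524 + 0.52·0.098 + 0.32·0.1258
      = 0.024384 + 0.05096 + 0.040256 = 0.1156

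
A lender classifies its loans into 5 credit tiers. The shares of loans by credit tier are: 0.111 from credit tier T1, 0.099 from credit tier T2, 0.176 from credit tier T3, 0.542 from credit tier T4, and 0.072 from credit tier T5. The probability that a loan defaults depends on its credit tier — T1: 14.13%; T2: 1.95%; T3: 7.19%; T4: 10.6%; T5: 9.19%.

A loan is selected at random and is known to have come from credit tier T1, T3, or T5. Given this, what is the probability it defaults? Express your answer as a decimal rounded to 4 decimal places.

P(D|S) ≈ 0.0974

Let S = {T1, T3, T5}.
P(S) = 0.111 + 0.176 + 0.072 = 0.359.
P(D ∩ S) = 0.1413·0.111 + 0.0719·0.176 + 0.0919·0.072 = 0.0156843 + 0.0126544 + 0.0066168 = 0.0349555.
P(D | S) = 0.0349555 / 0.359 = 0.097369…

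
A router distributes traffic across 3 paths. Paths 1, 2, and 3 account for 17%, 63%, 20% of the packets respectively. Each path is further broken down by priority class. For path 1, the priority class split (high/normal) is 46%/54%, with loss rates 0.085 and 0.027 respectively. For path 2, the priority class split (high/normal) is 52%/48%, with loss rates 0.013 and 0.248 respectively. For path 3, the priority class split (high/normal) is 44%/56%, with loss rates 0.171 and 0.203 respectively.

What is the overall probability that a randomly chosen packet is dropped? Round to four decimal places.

0.1262

P(L|1) = 0.46·0.085 + 0.54·0.027 = 0.0391 + 0.01458 = 0.05368
P(L|2) = 0.52·0.013 + 0.48·0.248 = 0.00676 + 0.11904 = 0.1258
P(L|3) = 0.44·0.171 + 0.56·0.203 = 0.07524 + 0.11368 = 0.18892
Then overall,
P(L) = 0.17·0.05368 + 0.63·0.1258 + 0.2·0.18892
      = 0.0091256 + 0.079254 + 0.037784 = 0.1261636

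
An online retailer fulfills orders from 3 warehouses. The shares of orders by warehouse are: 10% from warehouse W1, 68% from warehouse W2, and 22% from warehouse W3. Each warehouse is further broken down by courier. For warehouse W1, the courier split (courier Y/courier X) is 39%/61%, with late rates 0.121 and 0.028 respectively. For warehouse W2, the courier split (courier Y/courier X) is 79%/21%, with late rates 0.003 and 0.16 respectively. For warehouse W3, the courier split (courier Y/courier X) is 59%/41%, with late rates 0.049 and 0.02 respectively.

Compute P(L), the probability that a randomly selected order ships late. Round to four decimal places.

0.0391

P(L|W1) = 0.39·0.121 + 0.61·0.028 = 0.04719 + 0.01708 = 0.06427
P(L|W2) = 0.79·0.003 + 0.21·0.16 = 0.00237 + 0.0336 = 0.03597
P(L|W3) = 0.59·0.049 + 0.41·0.02 = 0.02891 + 0.0082 = 0.03711
By total probability over the outer partition,
P(L) = 0.1·0.06427 + 0.68·0.03597 + 0.22·0.03711
      = 0.006427 + 0.0244596 + 0.0081642 = 0.0390508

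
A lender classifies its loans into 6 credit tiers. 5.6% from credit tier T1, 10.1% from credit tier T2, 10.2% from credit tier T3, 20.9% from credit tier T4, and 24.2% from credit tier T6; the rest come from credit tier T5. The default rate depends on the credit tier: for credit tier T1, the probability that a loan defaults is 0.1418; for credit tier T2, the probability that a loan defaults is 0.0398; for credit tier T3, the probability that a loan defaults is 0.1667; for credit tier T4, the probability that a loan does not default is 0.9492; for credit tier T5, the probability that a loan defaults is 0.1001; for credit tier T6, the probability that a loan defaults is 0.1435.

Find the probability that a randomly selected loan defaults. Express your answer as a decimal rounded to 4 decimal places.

P(D) ≈ 0.1033

P(T5) = 1 − (0.056 + 0.101 + 0.102 + 0.209 + 0.242) = 0.29.
P(D|T4) = 1 − 0.9492 = 0.0508.
Summing over the partition,
P(D) = P(D|T1)·P(T1) + P(D|T2)·P(T2) + P(D|T3)·P(T3) + P(D|T4)·P(T4) + P(D|T5)·P(T5) + P(D|T6)·P(T6)
      = 0.1418·0.056 + 0.0398·0.101 + 0.1667·0.102 + 0.0508·0.209 + 0.1001·0.29 + 0.1435·0.242
      = 0.0079408 + 0.0040198 + 0.0170034 + 0.0106172 + 0.029029 + 0.034727 = 0.1033372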